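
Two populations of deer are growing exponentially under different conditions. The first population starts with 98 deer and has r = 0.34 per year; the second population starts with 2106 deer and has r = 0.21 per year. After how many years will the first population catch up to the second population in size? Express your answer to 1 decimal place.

23.6 years

Set 98·e^(0.34t) = 2106·e^(0.21t).
e^((0.34 − 0.21)t) = 2106/98 → e^(0.13·t) = 21.49.
0.13·t = ln(21.49) = 3.0676, so t = 3.0676/0.13 = 23.597.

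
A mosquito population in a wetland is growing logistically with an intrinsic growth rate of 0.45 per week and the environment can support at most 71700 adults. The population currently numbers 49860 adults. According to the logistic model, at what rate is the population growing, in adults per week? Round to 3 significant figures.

dN/dt = rN(1 − N/K) = 0.45 × 49860 × (1 − 49860/71700).
1 − 49860/71700 = 0.3046; dN/dt = 0.45 × 49860 × 0.3046 = 6834.4.

6830 adults per week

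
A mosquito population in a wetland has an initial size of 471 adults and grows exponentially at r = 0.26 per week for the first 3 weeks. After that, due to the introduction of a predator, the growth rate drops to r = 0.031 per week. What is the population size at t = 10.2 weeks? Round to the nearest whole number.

1284 adults

Phase 1: N(3) = 471·e^(0.26×3) = 471·e^0.78 = 1027.47.
Phase 2 runs for 10.2 − 3 = 7.2 weeks at r = 0.031.
N(10.2) = 1027.47·e^(0.031×7.2) = 1027.47·e^0.2232 = 1284.41.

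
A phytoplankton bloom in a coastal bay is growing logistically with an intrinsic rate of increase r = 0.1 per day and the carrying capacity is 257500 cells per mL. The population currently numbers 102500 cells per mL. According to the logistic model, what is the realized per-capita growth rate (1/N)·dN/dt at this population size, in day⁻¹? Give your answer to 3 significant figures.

(1/N)·dN/dt = r(1 − N/K) = 0.1 × (1 − 102500/257500).
= 0.1 × 0.60194 = 0.060194.

0.0602 per day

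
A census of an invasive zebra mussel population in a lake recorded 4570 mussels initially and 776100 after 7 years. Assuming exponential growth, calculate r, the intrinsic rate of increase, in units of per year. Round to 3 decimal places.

From N(t) = N₀·e^(rt): e^(r·7) = 776100/4570 = 169.82.
r·7 = ln(169.82) = 5.1348, so r = 5.1348/7 = 0.73354.

0.734 per year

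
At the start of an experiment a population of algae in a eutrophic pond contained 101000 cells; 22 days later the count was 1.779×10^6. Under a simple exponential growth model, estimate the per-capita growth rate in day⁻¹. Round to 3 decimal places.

0.130 per day

From N(t) = N₀·e^(rt): e^(r·22) = 1.779×10^6/101000 = 17.614.
r·22 = ln(17.614) = 2.8687, so r = 2.8687/22 = 0.13039.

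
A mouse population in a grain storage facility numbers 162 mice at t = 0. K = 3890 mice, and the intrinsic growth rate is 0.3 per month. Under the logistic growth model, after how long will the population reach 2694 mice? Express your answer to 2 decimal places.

13.16 months

A = (K − N₀)/N₀ = (3890 − 162)/162 = 23.012.
Solve 3890/(1 + 23.012·e^(−0.3t)) = 2694: 1 + 23.012·e^(−0.3t) = 1.4439, so e^(−0.3t) = 0.0192918.
−0.3·t = ln(0.0192918) = -3.9481, so t = 3.9481/0.3 = 13.16.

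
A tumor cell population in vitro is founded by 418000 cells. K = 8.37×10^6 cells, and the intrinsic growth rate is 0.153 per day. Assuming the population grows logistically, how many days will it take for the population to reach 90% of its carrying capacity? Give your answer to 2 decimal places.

33.61 days

A = (K − N₀)/N₀ = (8.37×10^6 − 418000)/418000 = 19.024.
Solve 8.37×10^6/(1 + 19.024·e^(−0.153t)) = 7.533×10^6: 1 + 19.024·e^(−0.153t) = 1.1111, so e^(−0.153t) = 0.0058406.
−0.153·t = ln(0.0058406) = -5.1429, so t = 5.1429/0.153 = 33.614.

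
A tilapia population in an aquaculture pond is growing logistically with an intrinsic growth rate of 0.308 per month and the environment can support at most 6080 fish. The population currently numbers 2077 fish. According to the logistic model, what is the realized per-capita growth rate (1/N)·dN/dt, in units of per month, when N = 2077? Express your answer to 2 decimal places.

0.20 per month

(1/N)·dN/dt = r(1 − N/K) = 0.308 × (1 − 2077/6080).
= 0.308 × 0.65839 = 0.20278.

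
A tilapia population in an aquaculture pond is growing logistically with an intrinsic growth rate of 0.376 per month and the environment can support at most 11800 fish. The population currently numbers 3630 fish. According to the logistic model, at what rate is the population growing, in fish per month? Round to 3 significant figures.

dN/dt = rN(1 − N/K) = 0.376 × 3630 × (1 − 3630/11800).
1 − 3630/11800 = 0.69237; dN/dt = 0.376 × 3630 × 0.69237 = 945.01.

945 fish per month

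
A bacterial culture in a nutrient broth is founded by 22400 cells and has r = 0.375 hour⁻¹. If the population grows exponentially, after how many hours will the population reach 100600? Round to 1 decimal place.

4.0 hours

Set N₀·e^(rt) = 100600: e^(0.375·t) = 100600/22400 = 4.4911.
0.375·t = ln(4.4911) = 1.5021, so t = 1.5021/0.375 = 4.0056.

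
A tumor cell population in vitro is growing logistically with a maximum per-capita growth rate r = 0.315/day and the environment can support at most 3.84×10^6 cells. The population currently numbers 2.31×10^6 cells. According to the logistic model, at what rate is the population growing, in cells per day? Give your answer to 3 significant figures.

290000 cells per day

dN/dt = rN(1 − N/K) = 0.315 × 2.31×10^6 × (1 − 2.31×10^6/3.84×10^6).
1 − 2.31×10^6/3.84×10^6 = 0.39844; dN/dt = 0.315 × 2.31×10^6 × 0.39844 = 2.89923×10^5.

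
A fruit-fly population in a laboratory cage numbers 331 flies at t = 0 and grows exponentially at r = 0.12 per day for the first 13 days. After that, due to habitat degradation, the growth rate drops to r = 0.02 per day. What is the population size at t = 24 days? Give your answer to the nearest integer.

Phase 1: N(13) = 331·e^(0.12×13) = 331·e^1.56 = 1575.17.
Phase 2 runs for 24 − 13 = 11 days at r = 0.02.
N(24) = 1575.17·e^(0.02×11) = 1575.17·e^0.22 = 1962.78.

1963 flies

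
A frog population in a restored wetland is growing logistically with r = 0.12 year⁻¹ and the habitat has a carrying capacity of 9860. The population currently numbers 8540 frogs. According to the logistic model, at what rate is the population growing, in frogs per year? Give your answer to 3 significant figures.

137 frogs per year

dN/dt = rN(1 − N/K) = 0.12 × 8540 × (1 − 8540/9860).
1 − 8540/9860 = 0.13387; dN/dt = 0.12 × 8540 × 0.13387 = 137.19.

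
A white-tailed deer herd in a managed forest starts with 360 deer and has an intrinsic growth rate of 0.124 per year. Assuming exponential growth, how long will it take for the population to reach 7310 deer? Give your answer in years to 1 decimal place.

24.3 years

Set N₀·e^(rt) = 7310: e^(0.124·t) = 7310/360 = 20.306.
0.124·t = ln(20.306) = 3.0109, so t = 3.0109/0.124 = 24.281.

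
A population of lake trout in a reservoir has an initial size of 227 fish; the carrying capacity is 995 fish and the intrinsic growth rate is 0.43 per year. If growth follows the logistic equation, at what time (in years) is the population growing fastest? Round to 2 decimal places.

Logistic growth is fastest at N = K/2 = 497.5.
A = (K − N₀)/N₀ = 3.3833. Set K/(1 + A·e^(−rt)) = K/2 → A·e^(−rt) = 1.
e^(−0.43t) = 1/3.3833 = 0.295573, so t = ln(3.3833)/0.43 = 1.2188/0.43 = 2.8345.

2.83 years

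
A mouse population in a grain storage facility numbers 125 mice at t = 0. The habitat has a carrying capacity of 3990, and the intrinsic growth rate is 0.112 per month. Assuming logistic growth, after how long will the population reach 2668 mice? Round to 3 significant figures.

36.9 months

A = (K − N₀)/N₀ = (3990 − 125)/125 = 30.92.
Solve 3990/(1 + 30.92·e^(−0.112t)) = 2668: 1 + 30.92·e^(−0.112t) = 1.4955, so e^(−0.112t) = 0.0160253.
−0.112·t = ln(0.0160253) = -4.1336, so t = 4.1336/0.112 = 36.907.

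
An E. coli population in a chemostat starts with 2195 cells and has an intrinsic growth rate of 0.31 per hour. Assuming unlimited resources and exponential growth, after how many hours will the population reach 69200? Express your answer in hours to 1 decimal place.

Set N₀·e^(rt) = 69200: e^(0.31·t) = 69200/2195 = 31.526.
0.31·t = ln(31.526) = 3.4508, so t = 3.4508/0.31 = 11.132.

11.1 hours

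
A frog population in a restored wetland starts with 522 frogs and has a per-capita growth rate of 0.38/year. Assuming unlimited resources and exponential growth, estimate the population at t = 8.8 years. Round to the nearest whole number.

N(t) = N₀·e^(rt) = 522 × e^(0.38×8.8) = 522 × e^3.344.
e^3.344 ≈ 28.332, so N ≈ 522 × 28.332 = 14789.4.

14789 frogs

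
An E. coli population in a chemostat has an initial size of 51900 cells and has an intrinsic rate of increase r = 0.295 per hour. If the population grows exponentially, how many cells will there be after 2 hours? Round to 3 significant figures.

93600 cells

N(t) = N₀·e^(rt) = 51900 × e^(0.295×2) = 51900 × e^0.59.
e^0.59 ≈ 1.804, so N ≈ 51900 × 1.804 = 93627.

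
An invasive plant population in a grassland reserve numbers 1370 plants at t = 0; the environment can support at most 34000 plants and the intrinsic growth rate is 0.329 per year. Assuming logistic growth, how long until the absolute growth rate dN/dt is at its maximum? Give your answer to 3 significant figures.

Logistic growth is fastest at N = K/2 = 17000.
A = (K − N₀)/N₀ = 23.818. Set K/(1 + A·e^(−rt)) = K/2 → A·e^(−rt) = 1.
e^(−0.329t) = 1/23.818 = 0.0419859, so t = ln(23.818)/0.329 = 3.1704/0.329 = 9.6365.

9.64 years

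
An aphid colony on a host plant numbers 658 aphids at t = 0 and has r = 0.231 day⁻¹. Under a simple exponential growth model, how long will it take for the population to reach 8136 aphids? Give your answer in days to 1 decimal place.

Set N₀·e^(rt) = 8136: e^(0.231·t) = 8136/658 = 12.365.
0.231·t = ln(12.365) = 2.5148, so t = 2.5148/0.231 = 10.887.

10.9 days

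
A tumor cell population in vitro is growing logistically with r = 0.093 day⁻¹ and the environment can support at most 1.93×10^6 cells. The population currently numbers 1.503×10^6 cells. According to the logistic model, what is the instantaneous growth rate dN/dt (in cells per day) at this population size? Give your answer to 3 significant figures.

dN/dt = rN(1 − N/K) = 0.093 × 1.503×10^6 × (1 − 1.503×10^6/1.93×10^6).
1 − 1.503×10^6/1.93×10^6 = 0.22124; dN/dt = 0.093 × 1.503×10^6 × 0.22124 = 30925.

30900 cells per day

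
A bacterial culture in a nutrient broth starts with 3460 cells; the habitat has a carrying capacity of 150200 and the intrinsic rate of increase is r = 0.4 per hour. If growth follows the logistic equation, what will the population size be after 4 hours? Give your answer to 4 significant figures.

15710 cells

A = (K − N₀)/N₀ = (150200 − 3460)/3460 = 42.41.
N(t) = K/(1 + A·e^(−rt)) = 150200/(1 + 42.41×e^(−0.4×4)).
e^(−1.6) = 0.2019; denominator = 1 + 42.41×0.2019 = 9.5625.
N = 150200/9.5625 = 15707.2.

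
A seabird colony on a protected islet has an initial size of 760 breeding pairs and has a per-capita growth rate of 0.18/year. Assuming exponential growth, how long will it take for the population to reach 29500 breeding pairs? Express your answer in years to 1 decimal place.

20.3 years

Set N₀·e^(rt) = 29500: e^(0.18·t) = 29500/760 = 38.816.
0.18·t = ln(38.816) = 3.6588, so t = 3.6588/0.18 = 20.327.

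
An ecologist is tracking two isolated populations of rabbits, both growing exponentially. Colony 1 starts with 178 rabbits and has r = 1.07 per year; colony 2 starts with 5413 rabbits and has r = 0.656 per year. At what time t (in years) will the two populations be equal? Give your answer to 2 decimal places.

Set 178·e^(1.07t) = 5413·e^(0.656t).
e^((1.07 − 0.656)t) = 5413/178 → e^(0.414·t) = 30.41.
0.414·t = ln(30.41) = 3.4148, so t = 3.4148/0.414 = 8.2482.

8.25 years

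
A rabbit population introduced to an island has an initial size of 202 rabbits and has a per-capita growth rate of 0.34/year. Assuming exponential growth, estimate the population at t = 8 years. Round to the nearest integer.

N(t) = N₀·e^(rt) = 202 × e^(0.34×8) = 202 × e^2.72.
e^2.72 ≈ 15.18, so N ≈ 202 × 15.18 = 3066.43.

3066 rabbits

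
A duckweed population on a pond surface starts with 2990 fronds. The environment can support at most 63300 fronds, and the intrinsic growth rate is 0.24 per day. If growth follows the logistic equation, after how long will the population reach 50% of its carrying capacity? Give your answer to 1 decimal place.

12.5 days

A = (K − N₀)/N₀ = (63300 − 2990)/2990 = 20.171.
Solve 63300/(1 + 20.171·e^(−0.24t)) = 31650: 1 + 20.171·e^(−0.24t) = 2, so e^(−0.24t) = 0.0495772.
−0.24·t = ln(0.0495772) = -3.0042, so t = 3.0042/0.24 = 12.518.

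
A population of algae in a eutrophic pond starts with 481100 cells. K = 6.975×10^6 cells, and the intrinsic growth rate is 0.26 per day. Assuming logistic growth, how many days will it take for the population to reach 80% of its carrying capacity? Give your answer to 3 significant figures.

15.3 days

A = (K − N₀)/N₀ = (6.975×10^6 − 481100)/481100 = 13.498.
Solve 6.975×10^6/(1 + 13.498·e^(−0.26t)) = 5.58×10^6: 1 + 13.498·e^(−0.26t) = 1.25, so e^(−0.26t) = 0.0185212.
−0.26·t = ln(0.0185212) = -3.9888, so t = 3.9888/0.26 = 15.342.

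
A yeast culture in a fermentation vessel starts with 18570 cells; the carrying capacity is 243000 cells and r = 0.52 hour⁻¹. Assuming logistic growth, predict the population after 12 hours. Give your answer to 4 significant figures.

A = (K − N₀)/N₀ = (243000 − 18570)/18570 = 12.086.
N(t) = K/(1 + A·e^(−rt)) = 243000/(1 + 12.086×e^(−0.52×12)).
e^(−6.24) = 0.0019499; denominator = 1 + 12.086×0.0019499 = 1.0236.
N = 243000/1.0236 = 237405.

237400 cells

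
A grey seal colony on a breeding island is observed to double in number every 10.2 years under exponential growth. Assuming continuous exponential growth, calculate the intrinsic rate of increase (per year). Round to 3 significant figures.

r = ln(2)/t_d = 0.6931/10.2 = 0.067956.

0.0680 per year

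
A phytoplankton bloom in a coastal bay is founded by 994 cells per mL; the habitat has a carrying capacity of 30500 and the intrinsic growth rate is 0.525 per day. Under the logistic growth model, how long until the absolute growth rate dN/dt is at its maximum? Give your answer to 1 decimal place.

Logistic growth is fastest at N = K/2 = 15250.
A = (K − N₀)/N₀ = 29.684. Set K/(1 + A·e^(−rt)) = K/2 → A·e^(−rt) = 1.
e^(−0.525t) = 1/29.684 = 0.0336881, so t = ln(29.684)/0.525 = 3.3906/0.525 = 6.4583.

6.5 days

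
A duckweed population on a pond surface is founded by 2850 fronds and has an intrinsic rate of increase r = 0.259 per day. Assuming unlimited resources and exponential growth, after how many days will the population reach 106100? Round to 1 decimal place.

Set N₀·e^(rt) = 106100: e^(0.259·t) = 106100/2850 = 37.228.
0.259·t = ln(37.228) = 3.6171, so t = 3.6171/0.259 = 13.965.

14.0 days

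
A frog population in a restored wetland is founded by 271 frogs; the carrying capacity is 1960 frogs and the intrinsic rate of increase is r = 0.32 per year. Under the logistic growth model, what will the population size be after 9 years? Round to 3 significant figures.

A = (K − N₀)/N₀ = (1960 − 271)/271 = 6.2325.
N(t) = K/(1 + A·e^(−rt)) = 1960/(1 + 6.2325×e^(−0.32×9)).
e^(−2.88) = 0.056135; denominator = 1 + 6.2325×0.056135 = 1.3499.
N = 1960/1.3499 = 1452.

1450 frogs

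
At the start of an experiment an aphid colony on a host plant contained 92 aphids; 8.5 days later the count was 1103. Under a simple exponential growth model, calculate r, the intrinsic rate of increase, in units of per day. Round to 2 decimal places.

From N(t) = N₀·e^(rt): e^(r·8.5) = 1103/92 = 11.989.
r·8.5 = ln(11.989) = 2.484, so r = 2.484/8.5 = 0.29224.

0.29 per day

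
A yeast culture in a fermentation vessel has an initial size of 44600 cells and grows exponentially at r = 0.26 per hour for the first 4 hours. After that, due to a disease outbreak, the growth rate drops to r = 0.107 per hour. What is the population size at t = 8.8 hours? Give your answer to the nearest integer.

Phase 1: N(4) = 44600·e^(0.26×4) = 44600·e^1.04 = 126183.
Phase 2 runs for 8.8 − 4 = 4.8 hours at r = 0.107.
N(8.8) = 126183·e^(0.107×4.8) = 126183·e^0.5136 = 210889.

210889 cells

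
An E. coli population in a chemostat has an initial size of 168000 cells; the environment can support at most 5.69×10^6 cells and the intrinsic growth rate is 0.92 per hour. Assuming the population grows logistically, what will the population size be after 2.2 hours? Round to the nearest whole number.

A = (K − N₀)/N₀ = (5.69×10^6 − 168000)/168000 = 32.869.
N(t) = K/(1 + A·e^(−rt)) = 5.69×10^6/(1 + 32.869×e^(−0.92×2.2)).
e^(−2.024) = 0.13213; denominator = 1 + 32.869×0.13213 = 5.3429.
N = 5.69×10^6/5.3429 = 1.064974×10^6.

1064974 cells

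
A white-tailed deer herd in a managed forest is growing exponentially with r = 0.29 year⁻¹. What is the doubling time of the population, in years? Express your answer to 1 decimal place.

Doubling time t_d = ln(2)/r = 0.6931/0.29 = 2.3902.

2.4 years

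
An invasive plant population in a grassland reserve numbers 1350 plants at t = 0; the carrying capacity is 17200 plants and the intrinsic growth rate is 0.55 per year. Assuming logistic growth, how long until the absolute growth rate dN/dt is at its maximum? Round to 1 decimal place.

4.5 years

Logistic growth is fastest at N = K/2 = 8600.
A = (K − N₀)/N₀ = 11.741. Set K/(1 + A·e^(−rt)) = K/2 → A·e^(−rt) = 1.
e^(−0.55t) = 1/11.741 = 0.0851735, so t = ln(11.741)/0.55 = 2.4631/0.55 = 4.4783.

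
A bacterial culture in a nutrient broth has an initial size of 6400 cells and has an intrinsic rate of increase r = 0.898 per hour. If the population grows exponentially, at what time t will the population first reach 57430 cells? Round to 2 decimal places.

2.44 hours

Set N₀·e^(rt) = 57430: e^(0.898·t) = 57430/6400 = 8.9734.
0.898·t = ln(8.9734) = 2.1943, so t = 2.1943/0.898 = 2.4435.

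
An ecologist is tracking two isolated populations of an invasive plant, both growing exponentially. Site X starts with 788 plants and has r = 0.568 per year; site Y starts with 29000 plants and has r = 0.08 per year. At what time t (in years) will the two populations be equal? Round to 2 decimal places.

7.39 years

Set 788·e^(0.568t) = 29000·e^(0.08t).
e^((0.568 − 0.08)t) = 29000/788 → e^(0.488·t) = 36.802.
0.488·t = ln(36.802) = 3.6056, so t = 3.6056/0.488 = 7.3884.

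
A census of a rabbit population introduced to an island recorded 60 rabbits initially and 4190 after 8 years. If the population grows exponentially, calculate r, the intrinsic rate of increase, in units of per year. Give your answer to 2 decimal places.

From N(t) = N₀·e^(rt): e^(r·8) = 4190/60 = 69.833.
r·8 = ln(69.833) = 4.2461, so r = 4.2461/8 = 0.53076.

0.53 per year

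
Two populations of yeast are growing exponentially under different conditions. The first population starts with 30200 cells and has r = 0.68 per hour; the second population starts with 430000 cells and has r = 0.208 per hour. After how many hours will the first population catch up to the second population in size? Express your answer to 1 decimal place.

Set 30200·e^(0.68t) = 430000·e^(0.208t).
e^((0.68 − 0.208)t) = 430000/30200 → e^(0.472·t) = 14.238.
0.472·t = ln(14.238) = 2.6559, so t = 2.6559/0.472 = 5.627.

5.6 hours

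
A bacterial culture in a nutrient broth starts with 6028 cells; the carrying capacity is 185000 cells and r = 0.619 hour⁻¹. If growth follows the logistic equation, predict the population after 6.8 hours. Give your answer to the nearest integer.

128370 cells

A = (K − N₀)/N₀ = (185000 − 6028)/6028 = 29.69.
N(t) = K/(1 + A·e^(−rt)) = 185000/(1 + 29.69×e^(−0.619×6.8)).
e^(−4.209) = 0.014858; denominator = 1 + 29.69×0.014858 = 1.4411.
N = 185000/1.4411 = 128370.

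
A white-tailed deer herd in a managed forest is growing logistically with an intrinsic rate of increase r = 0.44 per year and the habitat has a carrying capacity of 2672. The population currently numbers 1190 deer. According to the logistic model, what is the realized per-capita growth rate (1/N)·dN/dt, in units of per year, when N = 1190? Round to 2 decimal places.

(1/N)·dN/dt = r(1 − N/K) = 0.44 × (1 − 1190/2672).
= 0.44 × 0.55464 = 0.24404.

0.24 per year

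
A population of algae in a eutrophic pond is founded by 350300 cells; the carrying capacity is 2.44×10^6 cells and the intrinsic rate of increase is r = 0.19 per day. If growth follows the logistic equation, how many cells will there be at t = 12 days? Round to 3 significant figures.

A = (K − N₀)/N₀ = (2.44×10^6 − 350300)/350300 = 5.9655.
N(t) = K/(1 + A·e^(−rt)) = 2.44×10^6/(1 + 5.9655×e^(−0.19×12)).
e^(−2.28) = 0.10228; denominator = 1 + 5.9655×0.10228 = 1.6102.
N = 2.44×10^6/1.6102 = 1.515366×10^6.

1520000 cells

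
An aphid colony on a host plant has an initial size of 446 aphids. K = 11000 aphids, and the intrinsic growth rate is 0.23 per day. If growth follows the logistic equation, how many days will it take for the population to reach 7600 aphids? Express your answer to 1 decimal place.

17.3 days

A = (K − N₀)/N₀ = (11000 − 446)/446 = 23.664.
Solve 11000/(1 + 23.664·e^(−0.23t)) = 7600: 1 + 23.664·e^(−0.23t) = 1.4474, so e^(−0.23t) = 0.0189053.
−0.23·t = ln(0.0189053) = -3.9683, so t = 3.9683/0.23 = 17.254.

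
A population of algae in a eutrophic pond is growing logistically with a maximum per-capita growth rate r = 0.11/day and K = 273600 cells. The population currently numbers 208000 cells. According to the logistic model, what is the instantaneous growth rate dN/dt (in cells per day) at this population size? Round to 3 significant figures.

5490 cells per day

dN/dt = rN(1 − N/K) = 0.11 × 208000 × (1 − 208000/273600).
1 − 208000/273600 = 0.23977; dN/dt = 0.11 × 208000 × 0.23977 = 5485.8.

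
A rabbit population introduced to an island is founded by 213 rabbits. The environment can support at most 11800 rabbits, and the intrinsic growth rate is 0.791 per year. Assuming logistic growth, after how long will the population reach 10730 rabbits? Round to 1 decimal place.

8.0 years

A = (K − N₀)/N₀ = (11800 − 213)/213 = 54.399.
Solve 11800/(1 + 54.399·e^(−0.791t)) = 10730: 1 + 54.399·e^(−0.791t) = 1.0997, so e^(−0.791t) = 0.00183313.
−0.791·t = ln(0.00183313) = -6.3017, so t = 6.3017/0.791 = 7.9668.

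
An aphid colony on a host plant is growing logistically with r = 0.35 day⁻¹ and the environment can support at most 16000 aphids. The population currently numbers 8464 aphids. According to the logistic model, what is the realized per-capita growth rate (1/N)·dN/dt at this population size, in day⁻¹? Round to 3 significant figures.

(1/N)·dN/dt = r(1 − N/K) = 0.35 × (1 − 8464/16000).
= 0.35 × 0.471 = 0.16485.

0.165 per day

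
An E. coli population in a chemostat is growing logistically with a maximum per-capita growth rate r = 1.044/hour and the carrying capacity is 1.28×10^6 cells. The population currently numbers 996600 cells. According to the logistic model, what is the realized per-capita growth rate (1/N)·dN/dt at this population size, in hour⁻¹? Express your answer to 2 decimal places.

(1/N)·dN/dt = r(1 − N/K) = 1.044 × (1 − 996600/1.28×10^6).
= 1.044 × 0.22141 = 0.23115.

0.23 per hour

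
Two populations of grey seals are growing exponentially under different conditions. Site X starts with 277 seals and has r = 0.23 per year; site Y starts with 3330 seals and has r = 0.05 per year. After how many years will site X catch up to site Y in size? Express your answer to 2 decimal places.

Set 277·e^(0.23t) = 3330·e^(0.05t).
e^((0.23 − 0.05)t) = 3330/277 → e^(0.18·t) = 12.022.
0.18·t = ln(12.022) = 2.4867, so t = 2.4867/0.18 = 13.815.

13.82 years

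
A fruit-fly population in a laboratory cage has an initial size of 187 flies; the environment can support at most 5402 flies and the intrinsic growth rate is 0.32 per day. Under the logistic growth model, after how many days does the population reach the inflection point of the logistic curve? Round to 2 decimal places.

10.40 days

Logistic growth is fastest at N = K/2 = 2701.
A = (K − N₀)/N₀ = 27.888. Set K/(1 + A·e^(−rt)) = K/2 → A·e^(−rt) = 1.
e^(−0.32t) = 1/27.888 = 0.0358581, so t = ln(27.888)/0.32 = 3.3282/0.32 = 10.401.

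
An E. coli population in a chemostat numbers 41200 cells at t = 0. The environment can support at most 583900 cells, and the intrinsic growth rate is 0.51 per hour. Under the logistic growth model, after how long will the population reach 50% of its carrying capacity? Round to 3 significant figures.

5.06 hours

A = (K − N₀)/N₀ = (583900 − 41200)/41200 = 13.172.
Solve 583900/(1 + 13.172·e^(−0.51t)) = 291950: 1 + 13.172·e^(−0.51t) = 2, so e^(−0.51t) = 0.0759167.
−0.51·t = ln(0.0759167) = -2.5781, so t = 2.5781/0.51 = 5.0551.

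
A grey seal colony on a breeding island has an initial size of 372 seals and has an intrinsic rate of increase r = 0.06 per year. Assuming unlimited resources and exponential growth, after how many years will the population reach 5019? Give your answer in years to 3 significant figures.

43.4 years

Set N₀·e^(rt) = 5019: e^(0.06·t) = 5019/372 = 13.492.
0.06·t = ln(13.492) = 2.6021, so t = 2.6021/0.06 = 43.368.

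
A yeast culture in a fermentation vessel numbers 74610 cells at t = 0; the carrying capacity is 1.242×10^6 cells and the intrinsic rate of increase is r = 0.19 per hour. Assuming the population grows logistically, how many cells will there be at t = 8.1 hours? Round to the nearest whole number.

285014 cells

A = (K − N₀)/N₀ = (1.242×10^6 − 74610)/74610 = 15.647.
N(t) = K/(1 + A·e^(−rt)) = 1.242×10^6/(1 + 15.647×e^(−0.19×8.1)).
e^(−1.539) = 0.2146; denominator = 1 + 15.647×0.2146 = 4.3577.
N = 1.242×10^6/4.3577 = 285014.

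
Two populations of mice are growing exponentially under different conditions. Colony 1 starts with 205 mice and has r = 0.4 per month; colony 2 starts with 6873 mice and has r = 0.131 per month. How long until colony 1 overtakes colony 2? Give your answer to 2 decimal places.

Set 205·e^(0.4t) = 6873·e^(0.131t).
e^((0.4 − 0.131)t) = 6873/205 → e^(0.269·t) = 33.527.
0.269·t = ln(33.527) = 3.5123, so t = 3.5123/0.269 = 13.057.

13.06 months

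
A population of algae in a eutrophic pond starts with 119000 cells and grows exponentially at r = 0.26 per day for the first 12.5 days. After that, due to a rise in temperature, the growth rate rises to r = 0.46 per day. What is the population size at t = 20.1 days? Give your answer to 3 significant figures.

Phase 1: N(12.5) = 119000·e^(0.26×12.5) = 119000·e^3.25 = 3.06905×10^6.
Phase 2 runs for 20.1 − 12.5 = 7.6 days at r = 0.46.
N(20.1) = 3.06905×10^6·e^(0.46×7.6) = 3.06905×10^6·e^3.496 = 1.012273×10^8.

101000000 cells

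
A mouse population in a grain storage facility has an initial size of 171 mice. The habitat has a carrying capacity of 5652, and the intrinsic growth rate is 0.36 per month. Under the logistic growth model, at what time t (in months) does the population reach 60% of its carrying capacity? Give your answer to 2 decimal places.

10.76 months

A = (K − N₀)/N₀ = (5652 − 171)/171 = 32.053.
Solve 5652/(1 + 32.053·e^(−0.36t)) = 3391.2: 1 + 32.053·e^(−0.36t) = 1.6667, so e^(−0.36t) = 0.0207991.
−0.36·t = ln(0.0207991) = -3.8728, so t = 3.8728/0.36 = 10.758.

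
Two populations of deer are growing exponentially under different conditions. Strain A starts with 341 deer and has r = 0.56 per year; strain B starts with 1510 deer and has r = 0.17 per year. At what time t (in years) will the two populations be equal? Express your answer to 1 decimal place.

3.8 years

Set 341·e^(0.56t) = 1510·e^(0.17t).
e^((0.56 − 0.17)t) = 1510/341 → e^(0.39·t) = 4.4282.
0.39·t = ln(4.4282) = 1.488, so t = 1.488/0.39 = 3.8153.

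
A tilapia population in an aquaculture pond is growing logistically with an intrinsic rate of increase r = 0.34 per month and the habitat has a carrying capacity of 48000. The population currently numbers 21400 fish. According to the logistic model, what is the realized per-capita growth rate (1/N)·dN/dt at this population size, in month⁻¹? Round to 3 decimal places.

0.188 per month

(1/N)·dN/dt = r(1 − N/K) = 0.34 × (1 − 21400/48000).
= 0.34 × 0.55417 = 0.18842.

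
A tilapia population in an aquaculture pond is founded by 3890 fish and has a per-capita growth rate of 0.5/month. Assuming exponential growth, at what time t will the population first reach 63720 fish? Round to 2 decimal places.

5.59 months

Set N₀·e^(rt) = 63720: e^(0.5·t) = 63720/3890 = 16.38.
0.5·t = ln(16.38) = 2.7961, so t = 2.7961/0.5 = 5.5922.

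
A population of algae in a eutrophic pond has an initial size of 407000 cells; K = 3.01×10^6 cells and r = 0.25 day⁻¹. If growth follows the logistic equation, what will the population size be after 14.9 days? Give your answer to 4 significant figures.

A = (K − N₀)/N₀ = (3.01×10^6 − 407000)/407000 = 6.3956.
N(t) = K/(1 + A·e^(−rt)) = 3.01×10^6/(1 + 6.3956×e^(−0.25×14.9)).
e^(−3.725) = 0.024113; denominator = 1 + 6.3956×0.024113 = 1.1542.
N = 3.01×10^6/1.1542 = 2.607828×10^6.

2608000 cells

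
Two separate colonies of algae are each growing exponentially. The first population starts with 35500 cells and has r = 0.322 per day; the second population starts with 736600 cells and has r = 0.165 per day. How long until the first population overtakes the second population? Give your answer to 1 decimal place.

Set 35500·e^(0.322t) = 736600·e^(0.165t).
e^((0.322 − 0.165)t) = 736600/35500 → e^(0.157·t) = 20.749.
0.157·t = ln(20.749) = 3.0325, so t = 3.0325/0.157 = 19.315.

19.3 days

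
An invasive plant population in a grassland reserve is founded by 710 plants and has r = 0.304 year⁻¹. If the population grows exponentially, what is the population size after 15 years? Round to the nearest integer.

67864 plants

N(t) = N₀·e^(rt) = 710 × e^(0.304×15) = 710 × e^4.56.
e^4.56 ≈ 95.583, so N ≈ 710 × 95.583 = 67864.3.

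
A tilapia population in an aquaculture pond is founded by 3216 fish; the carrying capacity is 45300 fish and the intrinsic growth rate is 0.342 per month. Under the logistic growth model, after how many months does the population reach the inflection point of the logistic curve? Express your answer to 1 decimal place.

Logistic growth is fastest at N = K/2 = 22650.
A = (K − N₀)/N₀ = 13.086. Set K/(1 + A·e^(−rt)) = K/2 → A·e^(−rt) = 1.
e^(−0.342t) = 1/13.086 = 0.0764186, so t = ln(13.086)/0.342 = 2.5715/0.342 = 7.5191.

7.5 months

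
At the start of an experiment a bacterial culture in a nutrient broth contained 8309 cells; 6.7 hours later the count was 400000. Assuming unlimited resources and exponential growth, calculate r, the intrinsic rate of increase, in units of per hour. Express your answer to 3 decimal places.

From N(t) = N₀·e^(rt): e^(r·6.7) = 400000/8309 = 48.141.
r·6.7 = ln(48.141) = 3.8741, so r = 3.8741/6.7 = 0.57823.

0.578 per hour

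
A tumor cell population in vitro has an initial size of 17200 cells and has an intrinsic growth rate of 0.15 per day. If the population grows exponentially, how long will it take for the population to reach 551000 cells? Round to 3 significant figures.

Set N₀·e^(rt) = 551000: e^(0.15·t) = 551000/17200 = 32.035.
0.15·t = ln(32.035) = 3.4668, so t = 3.4668/0.15 = 23.112.

23.1 days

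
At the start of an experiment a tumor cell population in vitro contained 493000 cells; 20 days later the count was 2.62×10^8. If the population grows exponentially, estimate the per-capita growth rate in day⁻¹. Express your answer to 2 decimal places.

From N(t) = N₀·e^(rt): e^(r·20) = 2.62×10^8/493000 = 531.44.
r·20 = ln(531.44) = 6.2756, so r = 6.2756/20 = 0.31378.

0.31 per day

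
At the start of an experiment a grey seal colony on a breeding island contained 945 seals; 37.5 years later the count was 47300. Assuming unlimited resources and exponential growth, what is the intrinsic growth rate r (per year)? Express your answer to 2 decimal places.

0.10 per year

From N(t) = N₀·e^(rt): e^(r·37.5) = 47300/945 = 50.053.
r·37.5 = ln(50.053) = 3.9131, so r = 3.9131/37.5 = 0.10435.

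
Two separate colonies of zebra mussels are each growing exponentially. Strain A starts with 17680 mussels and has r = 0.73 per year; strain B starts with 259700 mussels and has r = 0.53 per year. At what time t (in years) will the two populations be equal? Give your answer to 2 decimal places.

Set 17680·e^(0.73t) = 259700·e^(0.53t).
e^((0.73 − 0.53)t) = 259700/17680 → e^(0.2·t) = 14.689.
0.2·t = ln(14.689) = 2.6871, so t = 2.6871/0.2 = 13.435.

13.44 years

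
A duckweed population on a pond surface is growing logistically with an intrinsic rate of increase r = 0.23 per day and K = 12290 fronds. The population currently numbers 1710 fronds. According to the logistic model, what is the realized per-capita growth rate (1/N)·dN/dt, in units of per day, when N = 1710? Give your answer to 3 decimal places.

(1/N)·dN/dt = r(1 − N/K) = 0.23 × (1 − 1710/12290).
= 0.23 × 0.86086 = 0.198.

0.198 per day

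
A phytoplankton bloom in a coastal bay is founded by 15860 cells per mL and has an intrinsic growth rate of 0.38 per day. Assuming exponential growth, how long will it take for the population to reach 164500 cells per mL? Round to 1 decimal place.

Set N₀·e^(rt) = 164500: e^(0.38·t) = 164500/15860 = 10.372.
0.38·t = ln(10.372) = 2.3391, so t = 2.3391/0.38 = 6.1556.

6.2 days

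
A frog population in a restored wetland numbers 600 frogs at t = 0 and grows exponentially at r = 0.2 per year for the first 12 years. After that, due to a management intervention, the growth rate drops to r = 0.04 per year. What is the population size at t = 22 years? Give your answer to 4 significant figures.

9867 frogs

Phase 1: N(12) = 600·e^(0.2×12) = 600·e^2.4 = 6613.91.
Phase 2 runs for 22 − 12 = 10 years at r = 0.04.
N(22) = 6613.91·e^(0.04×10) = 6613.91·e^0.4 = 9866.79.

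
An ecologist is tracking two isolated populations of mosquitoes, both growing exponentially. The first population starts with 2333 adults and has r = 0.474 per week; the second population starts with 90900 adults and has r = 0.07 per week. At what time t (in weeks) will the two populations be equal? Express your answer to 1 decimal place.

Set 2333·e^(0.474t) = 90900·e^(0.07t).
e^((0.474 − 0.07)t) = 90900/2333 → e^(0.404·t) = 38.963.
0.404·t = ln(38.963) = 3.6626, so t = 3.6626/0.404 = 9.0659.

9.1 weeks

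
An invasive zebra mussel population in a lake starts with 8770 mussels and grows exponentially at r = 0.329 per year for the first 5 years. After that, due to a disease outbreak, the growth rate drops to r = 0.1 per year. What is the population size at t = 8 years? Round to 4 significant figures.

61330 mussels

Phase 1: N(5) = 8770·e^(0.329×5) = 8770·e^1.645 = 45437.5.
Phase 2 runs for 8 − 5 = 3 years at r = 0.1.
N(8) = 45437.5·e^(0.1×3) = 45437.5·e^0.3 = 61334.2.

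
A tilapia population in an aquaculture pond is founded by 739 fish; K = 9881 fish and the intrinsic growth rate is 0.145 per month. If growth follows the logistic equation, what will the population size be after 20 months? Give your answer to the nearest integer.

5879 fish

A = (K − N₀)/N₀ = (9881 − 739)/739 = 12.371.
N(t) = K/(1 + A·e^(−rt)) = 9881/(1 + 12.371×e^(−0.145×20)).
e^(−2.9) = 0.055023; denominator = 1 + 12.371×0.055023 = 1.6807.
N = 9881/1.6807 = 5879.17.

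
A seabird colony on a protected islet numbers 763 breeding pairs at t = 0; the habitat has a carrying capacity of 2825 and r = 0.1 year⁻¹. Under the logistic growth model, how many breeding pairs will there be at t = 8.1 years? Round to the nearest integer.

A = (K − N₀)/N₀ = (2825 − 763)/763 = 2.7025.
N(t) = K/(1 + A·e^(−rt)) = 2825/(1 + 2.7025×e^(−0.1×8.1)).
e^(−0.81) = 0.44486; denominator = 1 + 2.7025×0.44486 = 2.2022.
N = 2825/2.2022 = 1282.79.

1283 breeding pairs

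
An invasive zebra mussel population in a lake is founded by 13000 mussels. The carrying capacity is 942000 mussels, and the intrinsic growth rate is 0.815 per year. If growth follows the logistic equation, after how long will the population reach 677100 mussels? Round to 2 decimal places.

A = (K − N₀)/N₀ = (942000 − 13000)/13000 = 71.462.
Solve 942000/(1 + 71.462·e^(−0.815t)) = 677100: 1 + 71.462·e^(−0.815t) = 1.3912, so e^(−0.815t) = 0.00547466.
−0.815·t = ln(0.00547466) = -5.2076, so t = 5.2076/0.815 = 6.3897.

6.39 years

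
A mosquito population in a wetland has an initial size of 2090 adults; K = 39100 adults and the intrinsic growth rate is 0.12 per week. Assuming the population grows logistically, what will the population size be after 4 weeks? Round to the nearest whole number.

A = (K − N₀)/N₀ = (39100 − 2090)/2090 = 17.708.
N(t) = K/(1 + A·e^(−rt)) = 39100/(1 + 17.708×e^(−0.12×4)).
e^(−0.48) = 0.61878; denominator = 1 + 17.708×0.61878 = 11.957.
N = 39100/11.957 = 3269.91.

3270 adults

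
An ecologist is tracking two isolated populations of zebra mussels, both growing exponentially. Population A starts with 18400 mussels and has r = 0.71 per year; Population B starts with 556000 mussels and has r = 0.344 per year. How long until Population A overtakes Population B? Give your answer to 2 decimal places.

9.31 years

Set 18400·e^(0.71t) = 556000·e^(0.344t).
e^((0.71 − 0.344)t) = 556000/18400 → e^(0.366·t) = 30.217.
0.366·t = ln(30.217) = 3.4084, so t = 3.4084/0.366 = 9.3126.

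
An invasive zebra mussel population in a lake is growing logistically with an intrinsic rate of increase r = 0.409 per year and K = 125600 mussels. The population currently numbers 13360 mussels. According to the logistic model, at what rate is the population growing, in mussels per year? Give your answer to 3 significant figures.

4880 mussels per year

dN/dt = rN(1 − N/K) = 0.409 × 13360 × (1 − 13360/125600).
1 − 13360/125600 = 0.89363; dN/dt = 0.409 × 13360 × 0.89363 = 4883.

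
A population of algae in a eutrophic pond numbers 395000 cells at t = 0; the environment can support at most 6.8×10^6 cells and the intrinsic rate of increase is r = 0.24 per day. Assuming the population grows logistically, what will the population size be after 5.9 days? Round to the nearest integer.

1377872 cells

A = (K − N₀)/N₀ = (6.8×10^6 − 395000)/395000 = 16.215.
N(t) = K/(1 + A·e^(−rt)) = 6.8×10^6/(1 + 16.215×e^(−0.24×5.9)).
e^(−1.416) = 0.24268; denominator = 1 + 16.215×0.24268 = 4.9351.
N = 6.8×10^6/4.9351 = 1.377872×10^6.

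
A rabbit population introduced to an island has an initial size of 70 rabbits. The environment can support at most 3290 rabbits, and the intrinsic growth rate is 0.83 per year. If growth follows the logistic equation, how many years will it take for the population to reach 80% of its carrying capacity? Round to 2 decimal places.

6.28 years

A = (K − N₀)/N₀ = (3290 − 70)/70 = 46.
Solve 3290/(1 + 46·e^(−0.83t)) = 2632: 1 + 46·e^(−0.83t) = 1.25, so e^(−0.83t) = 0.00543478.
−0.83·t = ln(0.00543478) = -5.2149, so t = 5.2149/0.83 = 6.2831.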